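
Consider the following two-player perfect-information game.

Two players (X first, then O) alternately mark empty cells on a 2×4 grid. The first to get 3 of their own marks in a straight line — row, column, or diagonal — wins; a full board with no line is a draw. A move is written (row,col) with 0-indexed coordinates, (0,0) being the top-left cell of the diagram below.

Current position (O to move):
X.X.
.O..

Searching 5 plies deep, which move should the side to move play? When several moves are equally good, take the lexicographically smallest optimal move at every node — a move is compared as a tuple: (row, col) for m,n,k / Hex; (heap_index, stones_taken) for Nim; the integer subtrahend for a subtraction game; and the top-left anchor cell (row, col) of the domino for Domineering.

ply 1, O at X.X./.O.. | (0,1)=+0→XOX./.O..*; (0,3)=-1→X.XO/.O..; (1,0)=-1→X.X./OO..; (1,2)=-1→X.X./.OO.; (1,3)=-1→X.X./.O.O
ply 2, X at XOX./.O.. | (0,3)=-1→XOXX/.O..; (1,0)=+0→XOX./XO..*; (1,2)=+0→XOX./.OX.; (1,3)=+0→XOX./.O.X
ply 3, O at XOX./XO.. | (0,3)=+0→XOXO/XO..*; (1,2)=+0→XOX./XOO.; (1,3)=+0→XOX./XO.O
ply 4, X at XOXO/XO.. | (1,2)=+0→XOXO/XOX.*; (1,3)=+0→XOXO/XO.X
ply 5, O at XOXO/XOX. | (1,3)=+0→XOXO/XOXO*
ply 6: XOXO/XOXO is terminal +0 (X); from X.X./.O.. depth 5

O's best at [X.X./.O..]: (0,1)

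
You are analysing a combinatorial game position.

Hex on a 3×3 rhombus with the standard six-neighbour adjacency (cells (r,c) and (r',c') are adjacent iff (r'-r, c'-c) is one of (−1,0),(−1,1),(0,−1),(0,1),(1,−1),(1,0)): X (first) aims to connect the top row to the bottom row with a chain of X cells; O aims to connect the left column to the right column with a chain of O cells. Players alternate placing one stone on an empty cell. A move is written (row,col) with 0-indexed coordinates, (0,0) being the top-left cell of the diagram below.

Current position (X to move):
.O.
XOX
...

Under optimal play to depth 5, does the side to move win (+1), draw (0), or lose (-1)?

ply 1, X at .O./XOX/... | (0,0)=+1→XO./XOX/...*; (0,2)=+1→.OX/XOX/...; (2,0)=+1→.O./XOX/X..; (2,1)=-1→.O./XOX/.X.; (2,2)=-1→.O./XOX/..X
ply 2, O at XO./XOX/... | (0,2)=-1→XOO/XOX/...*; (2,0)=-1→XO./XOX/O..; (2,1)=-1→XO./XOX/.O.; (2,2)=-1→XO./XOX/..O
ply 3, X at XOO/XOX/... | (2,0)=+1→XOO/XOX/X..*; (2,1)=-1→XOO/XOX/.X.; (2,2)=-1→XOO/XOX/..X
ply 4: XOO/XOX/X.. is terminal -1 (O); from .O./XOX/... depth 5

value(.O./XOX/..., X) = +1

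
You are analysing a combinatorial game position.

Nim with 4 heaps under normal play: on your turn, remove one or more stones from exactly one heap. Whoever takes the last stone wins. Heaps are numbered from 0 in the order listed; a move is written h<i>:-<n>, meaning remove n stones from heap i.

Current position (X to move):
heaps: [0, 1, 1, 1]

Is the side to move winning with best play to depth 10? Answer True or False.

[(0,1,1,1)] X move#1: h1:-1:+1/(0,0,1,1)*, h2:-1:+1/(0,1,0,1), h3:-1:+1/(0,1,1,0)
[(0,0,1,1)] O move#2: h2:-1:-1/(0,0,0,1)*, h3:-1:-1/(0,0,1,0)
[(0,0,0,1)] X move#3: h3:-1:+1/(0,0,0,0)*
[(0,0,0,0)] end (terminal -1, O#4); searched (0,1,1,1) to 10

X winning at [(0,1,1,1)]: True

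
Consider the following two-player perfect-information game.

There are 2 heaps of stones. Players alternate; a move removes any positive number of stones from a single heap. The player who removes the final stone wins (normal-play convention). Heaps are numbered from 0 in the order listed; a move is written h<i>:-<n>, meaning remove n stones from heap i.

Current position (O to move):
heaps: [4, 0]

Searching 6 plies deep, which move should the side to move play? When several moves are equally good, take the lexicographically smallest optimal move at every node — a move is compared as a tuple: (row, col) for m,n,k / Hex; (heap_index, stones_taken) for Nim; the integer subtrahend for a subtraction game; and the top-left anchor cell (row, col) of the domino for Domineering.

O's best at [(4,0)]: h0:-4

[(4,0)] O move#1: h0:-1:-1/(3,0), h0:-2:-1/(2,0), h0:-3:-1/(1,0), h0:-4:+1/(0,0)*
[(0,0)] end (terminal -1, X#2); searched (4,0) to 6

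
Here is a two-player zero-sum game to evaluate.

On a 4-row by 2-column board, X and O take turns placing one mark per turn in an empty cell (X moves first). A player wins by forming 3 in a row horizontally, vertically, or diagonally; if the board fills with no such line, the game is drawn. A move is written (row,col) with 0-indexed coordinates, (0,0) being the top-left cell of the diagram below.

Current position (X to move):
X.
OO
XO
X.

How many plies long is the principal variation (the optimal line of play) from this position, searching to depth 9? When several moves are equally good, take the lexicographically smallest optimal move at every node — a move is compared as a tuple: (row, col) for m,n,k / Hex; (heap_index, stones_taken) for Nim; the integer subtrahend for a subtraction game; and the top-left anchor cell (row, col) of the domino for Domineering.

p1 X@[X./OO/XO/X.]: (0,1)[XX/OO/XO/X.]-1* (3,1)[X./OO/XO/XX]-1
p2 O@[XX/OO/XO/X.]: (3,1)[XX/OO/XO/XO]+1*
p3 X@[XX/OO/XO/XO] terminal -1; root [X./OO/XO/X.] d9

PV length from [X./OO/XO/X.]: 2 plies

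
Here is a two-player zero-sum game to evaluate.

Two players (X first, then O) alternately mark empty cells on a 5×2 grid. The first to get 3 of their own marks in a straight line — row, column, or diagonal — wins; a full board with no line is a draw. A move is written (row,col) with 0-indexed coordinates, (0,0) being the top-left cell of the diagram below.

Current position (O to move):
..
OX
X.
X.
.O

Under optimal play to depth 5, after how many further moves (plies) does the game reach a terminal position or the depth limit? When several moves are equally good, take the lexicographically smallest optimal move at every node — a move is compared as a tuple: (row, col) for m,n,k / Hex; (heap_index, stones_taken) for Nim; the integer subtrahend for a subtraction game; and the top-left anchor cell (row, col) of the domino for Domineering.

PV length from [../OX/X./X./.O]: 4 plies

p1 O@[../OX/X./X./.O]: (0,0)[O./OX/X./X./.O]-1* (0,1)[.O/OX/X./X./.O]-1 (2,1)[../OX/XO/X./.O]-1 (3,1)[../OX/X./XO/.O]-1 (4,0)[../OX/X./X./OO]-1
p2 X@[O./OX/X./X./.O]: (0,1)[OX/OX/X./X./.O]+1* (2,1)[O./OX/XX/X./.O]+1 (3,1)[O./OX/X./XX/.O]+1 (4,0)[O./OX/X./X./XO]+1
p3 O@[OX/OX/X./X./.O]: (2,1)[OX/OX/XO/X./.O]-1* (3,1)[OX/OX/X./XO/.O]-1 (4,0)[OX/OX/X./X./OO]-1
p4 X@[OX/OX/XO/X./.O]: (3,1)[OX/OX/XO/XX/.O]+0 (4,0)[OX/OX/XO/X./XO]+1*
p5 O@[OX/OX/XO/X./XO] terminal -1; root [../OX/X./X./.O] d5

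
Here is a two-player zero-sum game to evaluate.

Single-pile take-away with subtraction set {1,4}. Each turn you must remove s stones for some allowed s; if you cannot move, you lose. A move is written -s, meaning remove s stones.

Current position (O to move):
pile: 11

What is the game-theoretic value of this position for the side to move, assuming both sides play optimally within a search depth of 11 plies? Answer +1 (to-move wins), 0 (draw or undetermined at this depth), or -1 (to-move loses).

[11] O move#1: -1:+1/10*, -4:+1/7
[10] X move#2: -1:-1/9*, -4:-1/6
[9] O move#3: -1:-1/8, -4:+1/5*
[5] X move#4: -1:-1/4*, -4:-1/1
[4] O move#5: -1:-1/3, -4:+1/0*
[0] end (terminal -1, X#6); searched 11 to 11

value(11, O) = +1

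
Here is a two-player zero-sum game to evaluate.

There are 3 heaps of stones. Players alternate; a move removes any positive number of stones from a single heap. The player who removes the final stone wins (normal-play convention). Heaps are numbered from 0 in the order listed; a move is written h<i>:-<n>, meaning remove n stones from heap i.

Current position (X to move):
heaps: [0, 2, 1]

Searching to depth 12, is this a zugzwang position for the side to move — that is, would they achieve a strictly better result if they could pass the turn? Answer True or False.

zugzwang((0,2,1), X) = False

[(0,2,1)] X move#1: h1:-1:+1/(0,1,1)*, h1:-2:-1/(0,0,1), h2:-1:-1/(0,2,0)
[(0,1,1)] O move#2: h1:-1:-1/(0,0,1)*, h2:-1:-1/(0,1,0)
[(0,0,1)] X move#3: h2:-1:+1/(0,0,0)*
[(0,0,0)] end (terminal -1, O#4); searched (0,2,1) to 12
pass branch (O moves first from the same position):
  | [(0,2,1)] O move#1: h1:-1:+1/(0,1,1)*, h1:-2:-1/(0,0,1), h2:-1:-1/(0,2,0)
  | [(0,1,1)] X move#2: h1:-1:-1/(0,0,1)*, h2:-1:-1/(0,1,0)
  | [(0,0,1)] O move#3: h2:-1:+1/(0,0,0)*
  | [(0,0,0)] end (terminal -1, X#4); searched (0,2,1) to 12
X moving scores +1; X passing scores -1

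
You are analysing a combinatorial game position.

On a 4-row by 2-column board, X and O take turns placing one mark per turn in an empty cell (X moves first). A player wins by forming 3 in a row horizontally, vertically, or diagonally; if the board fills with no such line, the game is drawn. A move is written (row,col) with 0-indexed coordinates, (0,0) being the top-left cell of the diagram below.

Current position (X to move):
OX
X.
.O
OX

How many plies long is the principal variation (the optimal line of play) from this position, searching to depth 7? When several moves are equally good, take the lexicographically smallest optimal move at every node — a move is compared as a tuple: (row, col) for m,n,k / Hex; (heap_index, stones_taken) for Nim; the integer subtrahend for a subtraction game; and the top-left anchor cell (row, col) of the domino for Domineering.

PV length from [OX/X./.O/OX]: 2 plies

ply 1, X at OX/X./.O/OX | (1,1)=+0→OX/XX/.O/OX*; (2,0)=+0→OX/X./XO/OX
ply 2, O at OX/XX/.O/OX | (2,0)=+0→OX/XX/OO/OX*
ply 3: OX/XX/OO/OX is terminal +0 (X); from OX/X./.O/OX depth 7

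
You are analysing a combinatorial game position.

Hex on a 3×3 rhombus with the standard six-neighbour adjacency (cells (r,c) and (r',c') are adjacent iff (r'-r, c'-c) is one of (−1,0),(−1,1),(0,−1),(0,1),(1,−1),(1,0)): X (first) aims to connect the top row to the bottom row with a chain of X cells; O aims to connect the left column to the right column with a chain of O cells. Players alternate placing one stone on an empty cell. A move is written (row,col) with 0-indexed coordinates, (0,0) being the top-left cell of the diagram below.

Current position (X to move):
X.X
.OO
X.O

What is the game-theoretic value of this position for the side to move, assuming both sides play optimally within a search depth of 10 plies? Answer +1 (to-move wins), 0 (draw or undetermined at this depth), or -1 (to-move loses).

p1 X@[X.X/.OO/X.O]: (0,1)[XXX/.OO/X.O]-1 (1,0)[X.X/XOO/X.O]+1* (2,1)[X.X/.OO/XXO]-1
p2 O@[X.X/XOO/X.O] terminal -1; root [X.X/.OO/X.O] d10

value(X.X/.OO/X.O, X) = +1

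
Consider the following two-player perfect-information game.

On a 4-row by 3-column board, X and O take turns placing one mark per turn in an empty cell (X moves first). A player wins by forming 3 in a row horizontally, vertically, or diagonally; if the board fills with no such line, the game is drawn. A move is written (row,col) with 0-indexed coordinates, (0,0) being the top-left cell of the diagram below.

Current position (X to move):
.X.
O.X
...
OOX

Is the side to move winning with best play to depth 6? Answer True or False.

p1 X@[.X./O.X/.../OOX]: (0,0)[XX./O.X/.../OOX]-1 (0,2)[.XX/O.X/.../OOX]-1 (1,1)[.X./OXX/.../OOX]-1 (2,0)[.X./O.X/X../OOX]+1* (2,1)[.X./O.X/.X./OOX]-1 (2,2)[.X./O.X/..X/OOX]+1
p2 O@[.X./O.X/X../OOX]: (0,0)[OX./O.X/X../OOX]-1* (0,2)[.XO/O.X/X../OOX]-1 (1,1)[.X./OOX/X../OOX]-1 (2,1)[.X./O.X/XO./OOX]-1 (2,2)[.X./O.X/X.O/OOX]-1
p3 X@[OX./O.X/X../OOX]: (0,2)[OXX/O.X/X../OOX]+1* (1,1)[OX./OXX/X../OOX]+1 (2,1)[OX./O.X/XX./OOX]+1 (2,2)[OX./O.X/X.X/OOX]+1
p4 O@[OXX/O.X/X../OOX]: (1,1)[OXX/OOX/X../OOX]-1* (2,1)[OXX/O.X/XO./OOX]-1 (2,2)[OXX/O.X/X.O/OOX]-1
p5 X@[OXX/OOX/X../OOX]: (2,1)[OXX/OOX/XX./OOX]-1 (2,2)[OXX/OOX/X.X/OOX]+1*
p6 O@[OXX/OOX/X.X/OOX] terminal -1; root [.X./O.X/.../OOX] d6

X winning at [.X./O.X/.../OOX]: True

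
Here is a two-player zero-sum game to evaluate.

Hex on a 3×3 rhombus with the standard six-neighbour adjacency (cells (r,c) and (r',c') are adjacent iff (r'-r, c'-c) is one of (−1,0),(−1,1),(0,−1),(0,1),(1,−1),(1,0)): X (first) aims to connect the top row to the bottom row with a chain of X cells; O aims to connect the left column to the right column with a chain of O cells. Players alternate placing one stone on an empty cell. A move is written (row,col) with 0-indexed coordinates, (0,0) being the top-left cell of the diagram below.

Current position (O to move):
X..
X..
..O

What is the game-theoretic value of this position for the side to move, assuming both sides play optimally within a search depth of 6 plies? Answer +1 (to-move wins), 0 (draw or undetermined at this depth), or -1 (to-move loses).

value(X../X../..O, O) = +1

[X../X../..O] O move#1: (0,1):-1/XO./X../..O, (0,2):-1/X.O/X../..O, (1,1):-1/X../XO./..O, (1,2):-1/X../X.O/..O, (2,0):+1/X../X../O.O*, (2,1):-1/X../X../.OO
[X../X../O.O] X move#2: (0,1):-1/XX./X../O.O*, (0,2):-1/X.X/X../O.O, (1,1):-1/X../XX./O.O, (1,2):-1/X../X.X/O.O, (2,1):-1/X../X../OXO
[XX./X../O.O] O move#3: (0,2):+1/XXO/X../O.O*, (1,1):+1/XX./XO./O.O, (1,2):+1/XX./X.O/O.O, (2,1):+1/XX./X../OOO
[XXO/X../O.O] X move#4: (1,1):-1/XXO/XX./O.O*, (1,2):-1/XXO/X.X/O.O, (2,1):-1/XXO/X../OXO
[XXO/XX./O.O] O move#5: (1,2):-1/XXO/XXO/O.O, (2,1):+1/XXO/XX./OOO*
[XXO/XX./OOO] end (terminal -1, X#6); searched X../X../..O to 6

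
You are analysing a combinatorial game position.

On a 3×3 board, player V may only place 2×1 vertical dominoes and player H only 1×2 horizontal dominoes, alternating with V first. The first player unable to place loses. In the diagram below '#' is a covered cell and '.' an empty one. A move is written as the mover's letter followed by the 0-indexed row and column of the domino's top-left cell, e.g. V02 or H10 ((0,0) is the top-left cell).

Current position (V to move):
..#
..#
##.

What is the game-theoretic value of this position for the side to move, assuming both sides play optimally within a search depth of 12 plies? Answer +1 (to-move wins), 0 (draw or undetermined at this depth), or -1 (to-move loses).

value(..#/..#/##., V) = +1

p1 V@[..#/..#/##.]: V00[#.#/#.#/##.]+1* V01[.##/.##/##.]+1
p2 H@[#.#/#.#/##.] terminal -1; root [..#/..#/##.] d12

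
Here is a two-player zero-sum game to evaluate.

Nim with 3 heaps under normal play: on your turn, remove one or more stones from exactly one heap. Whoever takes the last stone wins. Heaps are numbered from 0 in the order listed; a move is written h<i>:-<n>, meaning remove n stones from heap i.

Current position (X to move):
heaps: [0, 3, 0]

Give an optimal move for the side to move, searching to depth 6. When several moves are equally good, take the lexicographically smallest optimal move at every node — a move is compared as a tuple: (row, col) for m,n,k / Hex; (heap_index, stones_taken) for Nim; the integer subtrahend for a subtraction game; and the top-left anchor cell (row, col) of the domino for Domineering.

p1 X@[(0,3,0)]: h1:-1[(0,2,0)]-1 h1:-2[(0,1,0)]-1 h1:-3[(0,0,0)]+1*
p2 O@[(0,0,0)] terminal -1; root [(0,3,0)] d6

X's best at [(0,3,0)]: h1:-3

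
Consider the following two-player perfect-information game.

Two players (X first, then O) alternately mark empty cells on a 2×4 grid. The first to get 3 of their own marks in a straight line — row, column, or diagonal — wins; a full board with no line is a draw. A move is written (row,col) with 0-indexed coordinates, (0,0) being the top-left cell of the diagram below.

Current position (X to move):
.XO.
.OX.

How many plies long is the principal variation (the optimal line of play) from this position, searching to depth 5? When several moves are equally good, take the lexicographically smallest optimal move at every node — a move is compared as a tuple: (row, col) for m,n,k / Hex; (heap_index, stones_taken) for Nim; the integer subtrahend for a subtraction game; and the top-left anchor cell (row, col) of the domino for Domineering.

PV length from [.XO./.OX.]: 4 plies

p1 X@[.XO./.OX.]: (0,0)[XXO./.OX.]+0* (0,3)[.XOX/.OX.]+0 (1,0)[.XO./XOX.]+0 (1,3)[.XO./.OXX]+0
p2 O@[XXO./.OX.]: (0,3)[XXOO/.OX.]+0* (1,0)[XXO./OOX.]+0 (1,3)[XXO./.OXO]+0
p3 X@[XXOO/.OX.]: (1,0)[XXOO/XOX.]+0* (1,3)[XXOO/.OXX]+0
p4 O@[XXOO/XOX.]: (1,3)[XXOO/XOXO]+0*
p5 X@[XXOO/XOXO] terminal +0; root [.XO./.OX.] d5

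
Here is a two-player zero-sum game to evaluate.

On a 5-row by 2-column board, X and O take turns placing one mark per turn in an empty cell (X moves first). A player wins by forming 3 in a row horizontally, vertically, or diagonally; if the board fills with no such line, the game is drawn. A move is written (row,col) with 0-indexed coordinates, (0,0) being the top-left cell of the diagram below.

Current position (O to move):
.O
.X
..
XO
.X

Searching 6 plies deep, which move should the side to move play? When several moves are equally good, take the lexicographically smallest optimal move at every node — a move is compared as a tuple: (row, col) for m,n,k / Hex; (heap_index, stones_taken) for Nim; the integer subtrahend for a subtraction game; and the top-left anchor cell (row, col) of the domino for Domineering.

ply 1, O at .O/.X/../XO/.X | (0,0)=-1→OO/.X/../XO/.X; (1,0)=+0→.O/OX/../XO/.X*; (2,0)=+0→.O/.X/O./XO/.X; (2,1)=-1→.O/.X/.O/XO/.X; (4,0)=+0→.O/.X/../XO/OX
ply 2, X at .O/OX/../XO/.X | (0,0)=+0→XO/OX/../XO/.X*; (2,0)=+0→.O/OX/X./XO/.X; (2,1)=+0→.O/OX/.X/XO/.X; (4,0)=+0→.O/OX/../XO/XX
ply 3, O at XO/OX/../XO/.X | (2,0)=+0→XO/OX/O./XO/.X*; (2,1)=+0→XO/OX/.O/XO/.X; (4,0)=+0→XO/OX/../XO/OX
ply 4, X at XO/OX/O./XO/.X | (2,1)=+0→XO/OX/OX/XO/.X*; (4,0)=+0→XO/OX/O./XO/XX
ply 5, O at XO/OX/OX/XO/.X | (4,0)=+0→XO/OX/OX/XO/OX*
ply 6: XO/OX/OX/XO/OX is terminal +0 (X); from .O/.X/../XO/.X depth 6

O's best at [.O/.X/../XO/.X]: (1,0)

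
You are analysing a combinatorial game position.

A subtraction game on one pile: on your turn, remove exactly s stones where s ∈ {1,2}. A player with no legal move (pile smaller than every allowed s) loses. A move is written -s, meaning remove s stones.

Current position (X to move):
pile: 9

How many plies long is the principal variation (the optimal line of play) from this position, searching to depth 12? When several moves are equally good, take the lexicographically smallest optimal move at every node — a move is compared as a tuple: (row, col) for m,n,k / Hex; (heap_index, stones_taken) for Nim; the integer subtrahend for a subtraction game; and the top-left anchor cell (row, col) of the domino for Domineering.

PV length from [9]: 6 plies

[9] X move#1: -1:-1/8*, -2:-1/7
[8] O move#2: -1:-1/7, -2:+1/6*
[6] X move#3: -1:-1/5*, -2:-1/4
[5] O move#4: -1:-1/4, -2:+1/3*
[3] X move#5: -1:-1/2*, -2:-1/1
[2] O move#6: -1:-1/1, -2:+1/0*
[0] end (terminal -1, X#7); searched 9 to 12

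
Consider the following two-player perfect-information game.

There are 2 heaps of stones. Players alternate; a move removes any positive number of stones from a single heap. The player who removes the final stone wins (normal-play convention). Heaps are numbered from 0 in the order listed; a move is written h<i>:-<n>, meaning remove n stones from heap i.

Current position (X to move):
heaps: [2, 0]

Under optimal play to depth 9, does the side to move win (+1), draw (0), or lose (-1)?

p1 X@[(2,0)]: h0:-1[(1,0)]-1 h0:-2[(0,0)]+1*
p2 O@[(0,0)] terminal -1; root [(2,0)] d9

value((2,0), X) = +1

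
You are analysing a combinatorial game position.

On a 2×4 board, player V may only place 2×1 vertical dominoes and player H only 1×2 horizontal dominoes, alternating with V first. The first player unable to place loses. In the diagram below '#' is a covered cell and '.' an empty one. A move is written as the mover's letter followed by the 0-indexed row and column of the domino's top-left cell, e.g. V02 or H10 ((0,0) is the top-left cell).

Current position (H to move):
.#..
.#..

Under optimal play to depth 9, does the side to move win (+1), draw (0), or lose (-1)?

value(.#../.#.., H) = +1

ply 1, H at .#../.#.. | H02=+1→.###/.#..*; H12=+1→.#../.###
ply 2, V at .###/.#.. | V00=-1→####/##..*
ply 3, H at ####/##.. | H12=+1→####/####*
ply 4: ####/#### is terminal -1 (V); from .#../.#.. depth 9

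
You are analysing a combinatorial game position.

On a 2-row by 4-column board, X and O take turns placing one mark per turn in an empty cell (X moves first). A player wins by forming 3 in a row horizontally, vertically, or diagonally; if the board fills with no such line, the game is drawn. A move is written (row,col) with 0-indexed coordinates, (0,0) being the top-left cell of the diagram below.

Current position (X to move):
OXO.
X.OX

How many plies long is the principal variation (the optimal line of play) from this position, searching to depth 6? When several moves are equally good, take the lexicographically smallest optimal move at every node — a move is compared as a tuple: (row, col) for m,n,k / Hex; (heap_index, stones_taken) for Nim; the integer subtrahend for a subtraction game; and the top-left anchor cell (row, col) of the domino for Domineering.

ply 1, X at OXO./X.OX | (0,3)=+0→OXOX/X.OX*; (1,1)=+0→OXO./XXOX
ply 2, O at OXOX/X.OX | (1,1)=+0→OXOX/XOOX*
ply 3: OXOX/XOOX is terminal +0 (X); from OXO./X.OX depth 6

PV length from [OXO./X.OX]: 2 plies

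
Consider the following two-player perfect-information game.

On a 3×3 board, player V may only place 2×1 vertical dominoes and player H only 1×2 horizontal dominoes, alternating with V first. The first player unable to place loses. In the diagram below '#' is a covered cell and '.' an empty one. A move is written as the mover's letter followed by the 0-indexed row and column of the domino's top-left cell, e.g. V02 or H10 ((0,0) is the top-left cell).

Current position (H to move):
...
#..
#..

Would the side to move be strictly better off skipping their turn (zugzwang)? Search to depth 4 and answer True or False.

zugzwang(.../#../#.., H) = False

[.../#../#..] H move#1: H00:-1/##./#../#.., H01:-1/.##/#../#.., H11:+1/.../###/#..*, H21:-1/.../#../###
[.../###/#..] end (terminal -1, V#2); searched .../#../#.. to 4
suppose H passes — search the same position with V to move:
pass> [.../#../#..] V move#1: V01:+1/.#./##./#..*, V02:+1/..#/#.#/#.., V11:+1/.../##./##., V12:+1/.../#.#/#.#
pass> [.#./##./#..] H move#2: H21:-1/.#./##./###*
pass> [.#./##./###] V move#3: V02:+1/.##/###/###*
pass> [.##/###/###] end (terminal -1, H#4); searched .../#../#.. to 4
for H: play +1, pass -1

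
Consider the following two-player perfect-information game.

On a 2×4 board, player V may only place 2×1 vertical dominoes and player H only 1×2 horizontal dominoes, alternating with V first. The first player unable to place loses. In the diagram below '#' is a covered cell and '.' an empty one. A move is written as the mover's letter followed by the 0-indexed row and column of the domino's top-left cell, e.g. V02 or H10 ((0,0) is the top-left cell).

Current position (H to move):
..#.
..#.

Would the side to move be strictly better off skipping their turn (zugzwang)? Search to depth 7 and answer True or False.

[..#./..#.] H move#1: H00:+1/###./..#.*, H10:+1/..#./###.
[###./..#.] V move#2: V03:-1/####/..##*
[####/..##] H move#3: H10:+1/####/####*
[####/####] end (terminal -1, V#4); searched ..#./..#. to 7
pass branch (V moves first from the same position):
  | [..#./..#.] V move#1: V00:+1/#.#./#.#.*, V01:+1/.##./.##., V03:-1/..##/..##
  | [#.#./#.#.] end (terminal -1, H#2); searched ..#./..#. to 7
H moving scores +1; H passing scores -1

zugzwang(..#./..#., H) = False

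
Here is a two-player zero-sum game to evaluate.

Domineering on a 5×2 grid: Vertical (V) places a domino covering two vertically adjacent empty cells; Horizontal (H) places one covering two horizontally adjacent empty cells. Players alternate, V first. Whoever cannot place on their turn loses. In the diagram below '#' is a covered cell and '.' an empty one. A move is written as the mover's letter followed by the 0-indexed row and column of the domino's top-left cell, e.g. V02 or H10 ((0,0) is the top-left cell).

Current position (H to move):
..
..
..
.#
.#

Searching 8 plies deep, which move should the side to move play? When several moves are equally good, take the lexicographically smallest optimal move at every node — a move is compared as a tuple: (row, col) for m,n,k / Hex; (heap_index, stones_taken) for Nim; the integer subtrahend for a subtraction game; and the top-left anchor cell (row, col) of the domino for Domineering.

p1 H@[../../../.#/.#]: H00[##/../../.#/.#]-1 H10[../##/../.#/.#]+1* H20[../../##/.#/.#]-1
p2 V@[../##/../.#/.#]: V20[../##/#./##/.#]-1* V30[../##/../##/##]-1
p3 H@[../##/#./##/.#]: H00[##/##/#./##/.#]+1*
p4 V@[##/##/#./##/.#] terminal -1; root [../../../.#/.#] d8

H's best at [../../../.#/.#]: H10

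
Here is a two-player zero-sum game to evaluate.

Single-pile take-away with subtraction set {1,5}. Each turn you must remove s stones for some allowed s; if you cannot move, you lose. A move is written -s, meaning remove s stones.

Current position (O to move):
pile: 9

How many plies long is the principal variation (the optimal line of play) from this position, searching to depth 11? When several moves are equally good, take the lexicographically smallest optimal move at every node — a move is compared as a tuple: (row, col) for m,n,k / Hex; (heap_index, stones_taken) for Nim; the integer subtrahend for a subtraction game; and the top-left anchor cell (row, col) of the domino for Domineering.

p1 O@[9]: -1[8]+1* -5[4]+1
p2 X@[8]: -1[7]-1* -5[3]-1
p3 O@[7]: -1[6]+1* -5[2]+1
p4 X@[6]: -1[5]-1* -5[1]-1
p5 O@[5]: -1[4]+1* -5[0]+1
p6 X@[4]: -1[3]-1*
p7 O@[3]: -1[2]+1*
p8 X@[2]: -1[1]-1*
p9 O@[1]: -1[0]+1*
p10 X@[0] terminal -1; root [9] d11

PV length from [9]: 9 plies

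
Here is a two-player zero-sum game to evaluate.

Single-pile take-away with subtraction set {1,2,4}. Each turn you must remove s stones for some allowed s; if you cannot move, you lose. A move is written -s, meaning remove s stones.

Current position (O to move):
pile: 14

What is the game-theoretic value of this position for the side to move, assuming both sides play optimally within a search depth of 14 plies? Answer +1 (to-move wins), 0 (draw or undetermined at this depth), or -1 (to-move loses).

ply 1, O at 14 | -1=-1→13; -2=+1→12*; -4=-1→10
ply 2, X at 12 | -1=-1→11*; -2=-1→10; -4=-1→8
ply 3, O at 11 | -1=-1→10; -2=+1→9*; -4=-1→7
ply 4, X at 9 | -1=-1→8*; -2=-1→7; -4=-1→5
ply 5, O at 8 | -1=-1→7; -2=+1→6*; -4=-1→4
ply 6, X at 6 | -1=-1→5*; -2=-1→4; -4=-1→2
ply 7, O at 5 | -1=-1→4; -2=+1→3*; -4=-1→1
ply 8, X at 3 | -1=-1→2*; -2=-1→1
ply 9, O at 2 | -1=-1→1; -2=+1→0*
ply 10: 0 is terminal -1 (X); from 14 depth 14

value(14, O) = +1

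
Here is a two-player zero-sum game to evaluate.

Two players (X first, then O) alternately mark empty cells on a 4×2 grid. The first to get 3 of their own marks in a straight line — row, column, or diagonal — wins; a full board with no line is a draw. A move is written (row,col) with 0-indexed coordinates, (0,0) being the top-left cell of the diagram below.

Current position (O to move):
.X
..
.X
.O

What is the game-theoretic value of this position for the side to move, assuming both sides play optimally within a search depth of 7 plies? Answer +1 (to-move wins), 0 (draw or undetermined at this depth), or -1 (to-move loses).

value(.X/../.X/.O, O) = 0

ply 1, O at .X/../.X/.O | (0,0)=-1→OX/../.X/.O; (1,0)=-1→.X/O./.X/.O; (1,1)=+0→.X/.O/.X/.O*; (2,0)=-1→.X/../OX/.O; (3,0)=-1→.X/../.X/OO
ply 2, X at .X/.O/.X/.O | (0,0)=+0→XX/.O/.X/.O*; (1,0)=+0→.X/XO/.X/.O; (2,0)=+0→.X/.O/XX/.O; (3,0)=+0→.X/.O/.X/XO
ply 3, O at XX/.O/.X/.O | (1,0)=+0→XX/OO/.X/.O*; (2,0)=+0→XX/.O/OX/.O; (3,0)=+0→XX/.O/.X/OO
ply 4, X at XX/OO/.X/.O | (2,0)=+0→XX/OO/XX/.O*; (3,0)=+0→XX/OO/.X/XO
ply 5, O at XX/OO/XX/.O | (3,0)=+0→XX/OO/XX/OO*
ply 6: XX/OO/XX/OO is terminal +0 (X); from .X/../.X/.O depth 7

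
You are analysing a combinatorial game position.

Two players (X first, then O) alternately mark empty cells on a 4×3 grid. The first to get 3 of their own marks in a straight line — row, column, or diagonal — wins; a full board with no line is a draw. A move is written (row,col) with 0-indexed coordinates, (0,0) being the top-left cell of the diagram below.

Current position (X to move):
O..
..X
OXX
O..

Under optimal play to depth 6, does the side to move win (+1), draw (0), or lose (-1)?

value(O../..X/OXX/O.., X) = +1

ply 1, X at O../..X/OXX/O.. | (0,1)=-1→OX./..X/OXX/O..; (0,2)=+1→O.X/..X/OXX/O..*; (1,0)=+1→O../X.X/OXX/O..; (1,1)=-1→O../.XX/OXX/O..; (3,1)=-1→O../..X/OXX/OX.; (3,2)=+1→O../..X/OXX/O.X
ply 2: O.X/..X/OXX/O.. is terminal -1 (O); from O../..X/OXX/O.. depth 6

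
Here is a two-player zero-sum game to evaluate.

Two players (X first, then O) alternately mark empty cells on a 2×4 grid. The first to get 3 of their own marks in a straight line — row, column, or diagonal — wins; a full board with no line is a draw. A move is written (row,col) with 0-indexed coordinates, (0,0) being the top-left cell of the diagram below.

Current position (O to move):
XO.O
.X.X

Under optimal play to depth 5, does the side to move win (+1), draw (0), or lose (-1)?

p1 O@[XO.O/.X.X]: (0,2)[XOOO/.X.X]+1* (1,0)[XO.O/OX.X]-1 (1,2)[XO.O/.XOX]+0
p2 X@[XOOO/.X.X] terminal -1; root [XO.O/.X.X] d5

value(XO.O/.X.X, O) = +1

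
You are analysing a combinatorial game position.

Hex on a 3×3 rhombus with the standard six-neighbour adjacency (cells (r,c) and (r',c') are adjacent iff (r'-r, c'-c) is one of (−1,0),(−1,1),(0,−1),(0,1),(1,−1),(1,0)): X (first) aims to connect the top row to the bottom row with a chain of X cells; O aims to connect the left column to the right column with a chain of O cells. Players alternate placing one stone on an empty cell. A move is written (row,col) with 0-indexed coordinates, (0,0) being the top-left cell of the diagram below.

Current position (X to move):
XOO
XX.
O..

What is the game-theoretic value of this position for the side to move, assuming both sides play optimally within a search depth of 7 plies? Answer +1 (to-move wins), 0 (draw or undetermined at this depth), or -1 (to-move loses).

value(XOO/XX./O.., X) = +1

p1 X@[XOO/XX./O..]: (1,2)[XOO/XXX/O..]+1* (2,1)[XOO/XX./OX.]+1 (2,2)[XOO/XX./O.X]+1
p2 O@[XOO/XXX/O..]: (2,1)[XOO/XXX/OO.]-1* (2,2)[XOO/XXX/O.O]-1
p3 X@[XOO/XXX/OO.]: (2,2)[XOO/XXX/OOX]+1*
p4 O@[XOO/XXX/OOX] terminal -1; root [XOO/XX./O..] d7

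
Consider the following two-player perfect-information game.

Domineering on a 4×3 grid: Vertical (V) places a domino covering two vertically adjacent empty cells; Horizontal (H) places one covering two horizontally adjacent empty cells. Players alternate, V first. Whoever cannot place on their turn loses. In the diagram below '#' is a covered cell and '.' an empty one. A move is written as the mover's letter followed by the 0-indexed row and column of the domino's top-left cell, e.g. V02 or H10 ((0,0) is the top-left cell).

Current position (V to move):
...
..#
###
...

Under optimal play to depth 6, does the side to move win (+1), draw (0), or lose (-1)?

value(.../..#/###/..., V) = +1

p1 V@[.../..#/###/...]: V00[#../#.#/###/...]-1 V01[.#./.##/###/...]+1*
p2 H@[.#./.##/###/...]: H30[.#./.##/###/##.]-1* H31[.#./.##/###/.##]-1
p3 V@[.#./.##/###/##.]: V00[##./###/###/##.]+1*
p4 H@[##./###/###/##.] terminal -1; root [.../..#/###/...] d6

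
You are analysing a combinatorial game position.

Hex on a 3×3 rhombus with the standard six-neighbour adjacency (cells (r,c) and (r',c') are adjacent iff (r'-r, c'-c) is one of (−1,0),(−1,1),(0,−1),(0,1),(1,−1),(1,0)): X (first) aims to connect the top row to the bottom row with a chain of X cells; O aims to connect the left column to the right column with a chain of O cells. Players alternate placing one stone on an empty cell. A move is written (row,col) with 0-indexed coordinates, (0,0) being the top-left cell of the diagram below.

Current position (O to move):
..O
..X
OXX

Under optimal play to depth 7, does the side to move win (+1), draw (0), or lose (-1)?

value(..O/..X/OXX, O) = +1

[..O/..X/OXX] O move#1: (0,0):+1/O.O/..X/OXX*, (0,1):+1/.OO/..X/OXX, (1,0):+1/..O/O.X/OXX, (1,1):+1/..O/.OX/OXX
[O.O/..X/OXX] X move#2: (0,1):-1/OXO/..X/OXX*, (1,0):-1/O.O/X.X/OXX, (1,1):-1/O.O/.XX/OXX
[OXO/..X/OXX] O move#3: (1,0):-1/OXO/O.X/OXX, (1,1):+1/OXO/.OX/OXX*
[OXO/.OX/OXX] end (terminal -1, X#4); searched ..O/..X/OXX to 7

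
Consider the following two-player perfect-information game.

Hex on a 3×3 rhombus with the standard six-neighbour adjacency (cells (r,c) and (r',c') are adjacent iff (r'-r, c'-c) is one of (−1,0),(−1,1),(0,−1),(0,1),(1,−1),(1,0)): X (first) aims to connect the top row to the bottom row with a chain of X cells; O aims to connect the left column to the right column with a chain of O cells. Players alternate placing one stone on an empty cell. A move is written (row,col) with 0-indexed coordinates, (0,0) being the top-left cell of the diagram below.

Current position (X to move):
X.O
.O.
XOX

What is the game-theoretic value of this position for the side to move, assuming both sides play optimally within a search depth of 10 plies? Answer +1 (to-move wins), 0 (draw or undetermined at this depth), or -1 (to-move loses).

value(X.O/.O./XOX, X) = +1

ply 1, X at X.O/.O./XOX | (0,1)=-1→XXO/.O./XOX; (1,0)=+1→X.O/XO./XOX*; (1,2)=-1→X.O/.OX/XOX
ply 2: X.O/XO./XOX is terminal -1 (O); from X.O/.O./XOX depth 10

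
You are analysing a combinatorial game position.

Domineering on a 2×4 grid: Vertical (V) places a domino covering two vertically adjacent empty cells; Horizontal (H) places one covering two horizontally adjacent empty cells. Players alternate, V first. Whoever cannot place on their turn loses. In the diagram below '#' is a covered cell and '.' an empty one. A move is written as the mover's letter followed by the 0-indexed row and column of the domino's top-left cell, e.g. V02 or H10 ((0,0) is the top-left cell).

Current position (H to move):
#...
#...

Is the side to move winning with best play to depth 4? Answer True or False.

[#.../#...] H move#1: H01:+1/###./#...*, H02:+1/#.##/#..., H11:+1/#.../###., H12:+1/#.../#.##
[###./#...] V move#2: V03:-1/####/#..#*
[####/#..#] H move#3: H11:+1/####/####*
[####/####] end (terminal -1, V#4); searched #.../#... to 4

H winning at [#.../#...]: True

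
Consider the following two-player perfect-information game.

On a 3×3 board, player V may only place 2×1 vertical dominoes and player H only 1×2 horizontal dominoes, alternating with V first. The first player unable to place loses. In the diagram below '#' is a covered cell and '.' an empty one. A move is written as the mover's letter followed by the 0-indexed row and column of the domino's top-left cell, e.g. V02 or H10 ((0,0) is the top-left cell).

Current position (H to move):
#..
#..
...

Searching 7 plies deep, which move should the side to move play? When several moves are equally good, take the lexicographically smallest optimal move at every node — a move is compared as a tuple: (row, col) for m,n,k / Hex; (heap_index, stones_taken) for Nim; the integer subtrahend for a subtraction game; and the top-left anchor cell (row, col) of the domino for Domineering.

p1 H@[#../#../...]: H01[###/#../...]-1 H11[#../###/...]+1* H20[#../#../##.]-1 H21[#../#../.##]-1
p2 V@[#../###/...] terminal -1; root [#../#../...] d7

H's best at [#../#../...]: H11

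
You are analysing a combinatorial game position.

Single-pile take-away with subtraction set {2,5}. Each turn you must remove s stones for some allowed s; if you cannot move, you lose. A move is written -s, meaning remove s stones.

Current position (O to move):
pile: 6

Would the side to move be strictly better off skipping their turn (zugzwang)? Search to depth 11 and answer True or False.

[6] O move#1: -2:+1/4*, -5:+1/1
[4] X move#2: -2:-1/2*
[2] O move#3: -2:+1/0*
[0] end (terminal -1, X#4); searched 6 to 11
if O skipped the turn, X would face:
~ [6] X move#1: -2:+1/4*, -5:+1/1
~ [4] O move#2: -2:-1/2*
~ [2] X move#3: -2:+1/0*
~ [0] end (terminal -1, O#4); searched 6 to 11
compare (O): move=+1 vs pass=-1

zugzwang(6, O) = False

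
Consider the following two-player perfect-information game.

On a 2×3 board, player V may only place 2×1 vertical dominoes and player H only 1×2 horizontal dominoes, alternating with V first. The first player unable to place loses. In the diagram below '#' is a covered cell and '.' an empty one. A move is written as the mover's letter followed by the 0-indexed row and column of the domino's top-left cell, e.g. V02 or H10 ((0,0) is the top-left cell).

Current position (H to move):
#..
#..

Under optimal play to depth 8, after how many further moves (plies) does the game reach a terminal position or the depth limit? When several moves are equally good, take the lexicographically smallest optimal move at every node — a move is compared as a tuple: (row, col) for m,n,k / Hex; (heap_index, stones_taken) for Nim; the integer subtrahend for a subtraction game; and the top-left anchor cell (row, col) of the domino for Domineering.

PV length from [#../#..]: 1 ply

[#../#..] H move#1: H01:+1/###/#..*, H11:+1/#../###
[###/#..] end (terminal -1, V#2); searched #../#.. to 8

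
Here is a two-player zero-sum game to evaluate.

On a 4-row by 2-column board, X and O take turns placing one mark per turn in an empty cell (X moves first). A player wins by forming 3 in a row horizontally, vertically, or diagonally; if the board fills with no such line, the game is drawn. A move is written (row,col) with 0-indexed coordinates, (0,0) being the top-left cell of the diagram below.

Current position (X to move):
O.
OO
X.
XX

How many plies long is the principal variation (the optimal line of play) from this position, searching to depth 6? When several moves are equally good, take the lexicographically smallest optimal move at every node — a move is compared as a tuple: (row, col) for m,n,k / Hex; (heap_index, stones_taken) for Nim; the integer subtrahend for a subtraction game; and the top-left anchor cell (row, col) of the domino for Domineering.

[O./OO/X./XX] X move#1: (0,1):+0/OX/OO/X./XX*, (2,1):+0/O./OO/XX/XX
[OX/OO/X./XX] O move#2: (2,1):+0/OX/OO/XO/XX*
[OX/OO/XO/XX] end (terminal +0, X#3); searched O./OO/X./XX to 6

PV length from [O./OO/X./XX]: 2 plies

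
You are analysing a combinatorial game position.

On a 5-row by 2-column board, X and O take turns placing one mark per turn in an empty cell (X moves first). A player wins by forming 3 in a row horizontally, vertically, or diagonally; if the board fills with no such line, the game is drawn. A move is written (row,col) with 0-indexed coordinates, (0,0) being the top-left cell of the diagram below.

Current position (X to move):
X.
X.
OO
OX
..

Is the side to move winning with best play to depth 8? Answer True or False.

X winning at [X./X./OO/OX/..]: False

ply 1, X at X./X./OO/OX/.. | (0,1)=-1→XX/X./OO/OX/..; (1,1)=-1→X./XX/OO/OX/..; (4,0)=+0→X./X./OO/OX/X.*; (4,1)=-1→X./X./OO/OX/.X
ply 2, O at X./X./OO/OX/X. | (0,1)=+0→XO/X./OO/OX/X.*; (1,1)=+0→X./XO/OO/OX/X.; (4,1)=+0→X./X./OO/OX/XO
ply 3, X at XO/X./OO/OX/X. | (1,1)=+0→XO/XX/OO/OX/X.*; (4,1)=-1→XO/X./OO/OX/XX
ply 4, O at XO/XX/OO/OX/X. | (4,1)=+0→XO/XX/OO/OX/XO*
ply 5: XO/XX/OO/OX/XO is terminal +0 (X); from X./X./OO/OX/.. depth 8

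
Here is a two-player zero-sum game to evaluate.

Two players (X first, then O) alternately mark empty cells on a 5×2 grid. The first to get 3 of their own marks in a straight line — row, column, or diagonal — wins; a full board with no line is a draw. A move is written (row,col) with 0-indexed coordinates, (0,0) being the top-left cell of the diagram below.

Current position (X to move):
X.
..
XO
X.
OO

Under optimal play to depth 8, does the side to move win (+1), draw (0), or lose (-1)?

[X./../XO/X./OO] X move#1: (0,1):-1/XX/../XO/X./OO, (1,0):+1/X./X./XO/X./OO*, (1,1):-1/X./.X/XO/X./OO, (3,1):+0/X./../XO/XX/OO
[X./X./XO/X./OO] end (terminal -1, O#2); searched X./../XO/X./OO to 8

value(X./../XO/X./OO, X) = +1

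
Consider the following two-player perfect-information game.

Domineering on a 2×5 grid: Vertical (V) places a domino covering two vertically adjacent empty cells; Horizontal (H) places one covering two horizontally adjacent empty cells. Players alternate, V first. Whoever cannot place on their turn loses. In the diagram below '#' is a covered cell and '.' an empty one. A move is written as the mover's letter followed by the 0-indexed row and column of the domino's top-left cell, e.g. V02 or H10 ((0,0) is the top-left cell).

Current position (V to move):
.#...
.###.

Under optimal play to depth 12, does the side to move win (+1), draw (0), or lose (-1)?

value(.#.../.###., V) = +1

p1 V@[.#.../.###.]: V00[##.../####.]-1 V04[.#..#/.####]+1*
p2 H@[.#..#/.####]: H02[.####/.####]-1*
p3 V@[.####/.####]: V00[#####/#####]+1*
p4 H@[#####/#####] terminal -1; root [.#.../.###.] d12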